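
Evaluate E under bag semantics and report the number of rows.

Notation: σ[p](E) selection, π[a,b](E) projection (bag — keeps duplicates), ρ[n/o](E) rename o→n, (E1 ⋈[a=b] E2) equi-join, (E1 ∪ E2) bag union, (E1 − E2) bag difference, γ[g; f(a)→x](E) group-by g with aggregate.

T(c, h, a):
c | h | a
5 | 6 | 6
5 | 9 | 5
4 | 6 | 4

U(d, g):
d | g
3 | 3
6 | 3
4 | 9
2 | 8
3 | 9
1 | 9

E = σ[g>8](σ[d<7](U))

Row counts bottom-up:
  U → 6
  σ[d<7](U) → 6
  σ[g>8](σ[d<7](U)) → 3

|E| = 3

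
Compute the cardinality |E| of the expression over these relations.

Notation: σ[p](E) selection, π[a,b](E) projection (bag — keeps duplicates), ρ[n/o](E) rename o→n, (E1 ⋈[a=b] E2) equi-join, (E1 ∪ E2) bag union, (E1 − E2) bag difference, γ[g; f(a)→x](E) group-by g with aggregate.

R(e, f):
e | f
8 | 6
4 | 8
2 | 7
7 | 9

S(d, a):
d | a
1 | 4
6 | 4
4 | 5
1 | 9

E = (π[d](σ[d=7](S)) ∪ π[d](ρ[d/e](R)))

Subexpression sizes:
  S → 4
  σ[d=7](S) → 0
  π[d](σ[d=7](S)) → 0
  R → 4
  ρ[d/e](R) → 4
  π[d](ρ[d/e](R)) → 4
  (π[d](σ[d=7](S)) ∪ π[d](ρ[d/e](R))) → 4

|E| = 4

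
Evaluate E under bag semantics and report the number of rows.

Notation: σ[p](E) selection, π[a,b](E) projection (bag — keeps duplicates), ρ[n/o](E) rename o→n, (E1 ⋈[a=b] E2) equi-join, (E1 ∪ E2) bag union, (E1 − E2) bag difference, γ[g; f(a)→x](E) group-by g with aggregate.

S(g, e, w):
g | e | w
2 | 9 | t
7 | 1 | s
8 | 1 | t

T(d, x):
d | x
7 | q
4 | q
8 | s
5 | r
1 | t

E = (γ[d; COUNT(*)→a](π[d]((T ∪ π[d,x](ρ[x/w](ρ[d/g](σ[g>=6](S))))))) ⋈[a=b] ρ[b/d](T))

Per-node cardinality:
  T → 5
  S → 3
  σ[g>=6](S) → 2
  ρ[d/g](σ[g>=6](S)) → 2
  ρ[x/w](ρ[d/g](σ[g>=6](S))) → 2
  π[d,x](ρ[x/w](ρ[d/g](σ[g>=6](S)))) → 2
  (T ∪ π[d,x](ρ[x/w](ρ[d/g](σ[g>=6](S))))) → 7
  π[d]((T ∪ π[d,x](ρ[x/w](ρ[d/g](σ[g>=6](S)))))) → 7
  γ[d; COUNT(*)→a](π[d]((T ∪ π[d,x](ρ[x/w](ρ[d/g](σ[g>=6](S))))))) → 5
  T → 5
  ρ[b/d](T) → 5
  (γ[d; COUNT(*)→a](π[d]((T ∪ π[d,x](ρ[x/w](ρ[d/g](σ[g>=6](S))))))) ⋈[a=b] ρ[b/d](T)) → 3

|E| = 3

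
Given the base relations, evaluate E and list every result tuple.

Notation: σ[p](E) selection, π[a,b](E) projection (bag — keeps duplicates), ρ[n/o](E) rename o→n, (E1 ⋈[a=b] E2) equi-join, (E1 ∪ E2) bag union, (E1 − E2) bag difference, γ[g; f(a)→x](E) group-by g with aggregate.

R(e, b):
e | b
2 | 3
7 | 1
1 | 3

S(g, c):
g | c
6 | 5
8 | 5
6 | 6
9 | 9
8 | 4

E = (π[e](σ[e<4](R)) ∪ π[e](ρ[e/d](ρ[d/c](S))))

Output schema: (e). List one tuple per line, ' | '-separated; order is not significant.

Row counts bottom-up:
  R → 3
  σ[e<4](R) → 2
  π[e](σ[e<4](R)) → 2
  S → 5
  ρ[d/c](S) → 5
  ρ[e/d](ρ[d/c](S)) → 5
  π[e](ρ[e/d](ρ[d/c](S))) → 5
  (π[e](σ[e<4](R)) ∪ π[e](ρ[e/d](ρ[d/c](S)))) → 7

== RESULT ==
e
1
2
4
5
5
6
9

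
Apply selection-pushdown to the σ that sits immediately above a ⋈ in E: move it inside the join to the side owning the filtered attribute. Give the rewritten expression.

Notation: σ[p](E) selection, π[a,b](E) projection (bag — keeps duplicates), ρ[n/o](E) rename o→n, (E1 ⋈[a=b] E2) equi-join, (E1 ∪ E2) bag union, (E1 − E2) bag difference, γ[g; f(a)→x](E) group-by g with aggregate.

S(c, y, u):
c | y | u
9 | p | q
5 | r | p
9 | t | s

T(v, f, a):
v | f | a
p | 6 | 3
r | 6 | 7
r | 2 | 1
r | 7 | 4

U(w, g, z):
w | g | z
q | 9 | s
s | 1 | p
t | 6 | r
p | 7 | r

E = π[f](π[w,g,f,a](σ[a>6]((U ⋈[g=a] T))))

σ filters on a, owned by the right side.
E' = π[f](π[w,g,f,a]((U ⋈[g=a] σ[a>6](T))))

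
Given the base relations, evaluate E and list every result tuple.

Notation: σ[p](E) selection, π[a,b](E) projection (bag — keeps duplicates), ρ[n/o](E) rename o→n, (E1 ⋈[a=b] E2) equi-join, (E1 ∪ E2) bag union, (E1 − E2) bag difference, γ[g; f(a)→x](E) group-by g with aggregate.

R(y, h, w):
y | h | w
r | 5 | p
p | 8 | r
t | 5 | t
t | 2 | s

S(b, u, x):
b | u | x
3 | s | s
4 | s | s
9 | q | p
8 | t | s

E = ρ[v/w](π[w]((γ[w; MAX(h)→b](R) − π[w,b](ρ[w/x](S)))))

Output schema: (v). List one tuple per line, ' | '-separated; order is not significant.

Stepwise |·|:
  R → 4
  γ[w; MAX(h)→b](R) → 4
  S → 4
  ρ[w/x](S) → 4
  π[w,b](ρ[w/x](S)) → 4
  (γ[w; MAX(h)→b](R) − π[w,b](ρ[w/x](S))) → 4
  π[w]((γ[w; MAX(h)→b](R) − π[w,b](ρ[w/x](S)))) → 4
  ρ[v/w](π[w]((γ[w; MAX(h)→b](R) − π[w,b](ρ[w/x](S))))) → 4

== RESULT ==
v
p
r
s
t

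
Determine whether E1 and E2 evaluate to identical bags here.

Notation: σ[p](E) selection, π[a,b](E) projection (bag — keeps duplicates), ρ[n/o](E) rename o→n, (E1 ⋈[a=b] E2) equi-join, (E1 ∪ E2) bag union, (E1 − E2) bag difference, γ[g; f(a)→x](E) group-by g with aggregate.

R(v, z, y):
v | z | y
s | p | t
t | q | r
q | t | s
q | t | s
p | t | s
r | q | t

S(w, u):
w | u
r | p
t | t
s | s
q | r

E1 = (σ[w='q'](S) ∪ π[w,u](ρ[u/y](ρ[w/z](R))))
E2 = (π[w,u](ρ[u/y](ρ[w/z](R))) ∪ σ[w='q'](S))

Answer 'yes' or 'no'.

E1 stepwise |·|:
  S → 4
  σ[w='q'](S) → 1
  R → 6
  ρ[w/z](R) → 6
  ρ[u/y](ρ[w/z](R)) → 6
  π[w,u](ρ[u/y](ρ[w/z](R))) → 6
  (σ[w='q'](S) ∪ π[w,u](ρ[u/y](ρ[w/z](R)))) → 7
E2 stepwise |·|:
  R → 6
  ρ[w/z](R) → 6
  ρ[u/y](ρ[w/z](R)) → 6
  π[w,u](ρ[u/y](ρ[w/z](R))) → 6
  S → 4
  σ[w='q'](S) → 1
  (π[w,u](ρ[u/y](ρ[w/z](R))) ∪ σ[w='q'](S)) → 7

E1 and E2 produce the same multiset:
w | u
p | t
q | r
q | r
q | t
t | s
t | s
t | s

yes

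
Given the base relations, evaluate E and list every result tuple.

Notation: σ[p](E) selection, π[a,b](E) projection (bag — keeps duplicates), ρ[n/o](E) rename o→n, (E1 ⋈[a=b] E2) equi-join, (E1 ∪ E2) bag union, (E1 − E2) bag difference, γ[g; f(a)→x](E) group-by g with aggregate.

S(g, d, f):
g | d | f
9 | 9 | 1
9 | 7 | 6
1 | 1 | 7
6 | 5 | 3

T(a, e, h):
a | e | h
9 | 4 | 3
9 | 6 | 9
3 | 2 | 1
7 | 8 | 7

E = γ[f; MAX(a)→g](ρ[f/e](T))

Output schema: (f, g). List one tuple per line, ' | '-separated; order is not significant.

Row counts bottom-up:
  T → 4
  ρ[f/e](T) → 4
  γ[f; MAX(a)→g](ρ[f/e](T)) → 4

== RESULT ==
f | g
2 | 3
4 | 9
6 | 9
8 | 7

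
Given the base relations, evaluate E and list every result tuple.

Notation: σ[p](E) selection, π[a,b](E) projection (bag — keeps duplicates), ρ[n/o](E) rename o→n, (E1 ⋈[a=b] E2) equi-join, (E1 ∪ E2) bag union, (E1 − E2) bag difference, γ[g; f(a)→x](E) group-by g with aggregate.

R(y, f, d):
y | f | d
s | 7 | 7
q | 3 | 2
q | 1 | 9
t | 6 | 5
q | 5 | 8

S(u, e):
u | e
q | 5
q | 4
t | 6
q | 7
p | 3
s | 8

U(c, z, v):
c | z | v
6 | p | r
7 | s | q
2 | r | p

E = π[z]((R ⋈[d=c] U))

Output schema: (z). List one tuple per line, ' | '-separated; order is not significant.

Subexpression sizes:
  R → 5
  U → 3
  (R ⋈[d=c] U) → 2
  π[z]((R ⋈[d=c] U)) → 2

== RESULT ==
z
r
s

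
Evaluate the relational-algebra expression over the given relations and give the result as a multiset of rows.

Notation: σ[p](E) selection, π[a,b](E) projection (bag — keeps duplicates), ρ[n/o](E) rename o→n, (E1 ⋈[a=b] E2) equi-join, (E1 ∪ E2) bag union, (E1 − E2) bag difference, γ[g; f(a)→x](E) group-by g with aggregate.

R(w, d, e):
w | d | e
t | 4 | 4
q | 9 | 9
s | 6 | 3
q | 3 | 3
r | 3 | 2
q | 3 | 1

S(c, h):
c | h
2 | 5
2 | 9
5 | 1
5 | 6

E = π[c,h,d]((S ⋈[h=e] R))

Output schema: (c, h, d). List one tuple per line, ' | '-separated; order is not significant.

Per-node cardinality:
  S → 4
  R → 6
  (S ⋈[h=e] R) → 2
  π[c,h,d]((S ⋈[h=e] R)) → 2

== RESULT ==
c | h | d
2 | 9 | 9
5 | 1 | 3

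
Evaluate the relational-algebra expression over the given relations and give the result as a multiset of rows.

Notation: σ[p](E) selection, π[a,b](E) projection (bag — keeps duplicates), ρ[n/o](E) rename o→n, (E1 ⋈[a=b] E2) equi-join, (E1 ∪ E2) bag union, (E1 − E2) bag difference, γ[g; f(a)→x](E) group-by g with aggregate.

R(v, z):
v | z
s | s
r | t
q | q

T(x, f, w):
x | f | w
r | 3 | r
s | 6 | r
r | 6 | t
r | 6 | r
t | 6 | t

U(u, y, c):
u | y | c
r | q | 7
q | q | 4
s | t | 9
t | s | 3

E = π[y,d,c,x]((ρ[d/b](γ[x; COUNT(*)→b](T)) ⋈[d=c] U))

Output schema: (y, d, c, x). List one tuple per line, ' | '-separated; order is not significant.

Row counts bottom-up:
  T → 5
  γ[x; COUNT(*)→b](T) → 3
  ρ[d/b](γ[x; COUNT(*)→b](T)) → 3
  U → 4
  (ρ[d/b](γ[x; COUNT(*)→b](T)) ⋈[d=c] U) → 1
  π[y,d,c,x]((ρ[d/b](γ[x; COUNT(*)→b](T)) ⋈[d=c] U)) → 1

== RESULT ==
y | d | c | x
s | 3 | 3 | r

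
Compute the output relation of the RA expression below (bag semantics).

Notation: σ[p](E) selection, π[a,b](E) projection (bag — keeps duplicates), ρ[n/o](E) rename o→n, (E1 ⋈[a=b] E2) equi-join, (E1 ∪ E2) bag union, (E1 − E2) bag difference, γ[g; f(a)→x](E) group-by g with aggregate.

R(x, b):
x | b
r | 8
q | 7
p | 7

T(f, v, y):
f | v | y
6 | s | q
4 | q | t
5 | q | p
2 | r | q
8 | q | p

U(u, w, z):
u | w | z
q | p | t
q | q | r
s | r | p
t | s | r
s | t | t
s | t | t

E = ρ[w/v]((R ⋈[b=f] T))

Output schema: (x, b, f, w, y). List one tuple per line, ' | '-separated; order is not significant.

Stepwise |·|:
  R → 3
  T → 5
  (R ⋈[b=f] T) → 1
  ρ[w/v]((R ⋈[b=f] T)) → 1

== RESULT ==
x | b | f | w | y
r | 8 | 8 | q | p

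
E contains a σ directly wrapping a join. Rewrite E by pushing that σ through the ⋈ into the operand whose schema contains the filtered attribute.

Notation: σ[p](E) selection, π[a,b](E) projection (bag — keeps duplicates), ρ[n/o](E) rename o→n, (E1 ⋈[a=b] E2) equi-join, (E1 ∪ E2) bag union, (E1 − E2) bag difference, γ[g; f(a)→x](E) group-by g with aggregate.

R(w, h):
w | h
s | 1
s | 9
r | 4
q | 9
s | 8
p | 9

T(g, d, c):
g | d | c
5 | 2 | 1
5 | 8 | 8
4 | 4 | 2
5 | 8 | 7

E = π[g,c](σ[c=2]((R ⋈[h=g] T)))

σ filters on c, owned by the right side.
E' = π[g,c]((R ⋈[h=g] σ[c=2](T)))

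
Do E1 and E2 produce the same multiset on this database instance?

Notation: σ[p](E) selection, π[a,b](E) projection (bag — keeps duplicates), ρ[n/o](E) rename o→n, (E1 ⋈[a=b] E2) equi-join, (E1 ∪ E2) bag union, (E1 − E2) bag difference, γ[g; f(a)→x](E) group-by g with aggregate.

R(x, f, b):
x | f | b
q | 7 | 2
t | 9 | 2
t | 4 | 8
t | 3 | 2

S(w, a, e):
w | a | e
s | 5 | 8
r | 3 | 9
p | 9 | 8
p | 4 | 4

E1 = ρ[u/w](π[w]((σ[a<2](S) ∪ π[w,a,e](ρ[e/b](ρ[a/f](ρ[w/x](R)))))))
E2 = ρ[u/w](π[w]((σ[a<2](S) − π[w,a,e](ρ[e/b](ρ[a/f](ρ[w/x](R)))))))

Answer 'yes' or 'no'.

E1 subexpression sizes:
  S → 4
  σ[a<2](S) → 0
  R → 4
  ρ[w/x](R) → 4
  ρ[a/f](ρ[w/x](R)) → 4
  ρ[e/b](ρ[a/f](ρ[w/x](R))) → 4
  π[w,a,e](ρ[e/b](ρ[a/f](ρ[w/x](R)))) → 4
  (σ[a<2](S) ∪ π[w,a,e](ρ[e/b](ρ[a/f](ρ[w/x](R))))) → 4
  π[w]((σ[a<2](S) ∪ π[w,a,e](ρ[e/b](ρ[a/f](ρ[w/x](R)))))) → 4
  ρ[u/w](π[w]((σ[a<2](S) ∪ π[w,a,e](ρ[e/b](ρ[a/f](ρ[w/x](R))))))) → 4
E2 subexpression sizes:
  S → 4
  σ[a<2](S) → 0
  R → 4
  ρ[w/x](R) → 4
  ρ[a/f](ρ[w/x](R)) → 4
  ρ[e/b](ρ[a/f](ρ[w/x](R))) → 4
  π[w,a,e](ρ[e/b](ρ[a/f](ρ[w/x](R)))) → 4
  (σ[a<2](S) − π[w,a,e](ρ[e/b](ρ[a/f](ρ[w/x](R))))) → 0
  π[w]((σ[a<2](S) − π[w,a,e](ρ[e/b](ρ[a/f](ρ[w/x](R)))))) → 0
  ρ[u/w](π[w]((σ[a<2](S) − π[w,a,e](ρ[e/b](ρ[a/f](ρ[w/x](R))))))) → 0

E1 result:
u
q
t
t
t
E2 result:
u
(0 rows)
Witness: ('t',) appears 3× in E1 but 0× in E2.

no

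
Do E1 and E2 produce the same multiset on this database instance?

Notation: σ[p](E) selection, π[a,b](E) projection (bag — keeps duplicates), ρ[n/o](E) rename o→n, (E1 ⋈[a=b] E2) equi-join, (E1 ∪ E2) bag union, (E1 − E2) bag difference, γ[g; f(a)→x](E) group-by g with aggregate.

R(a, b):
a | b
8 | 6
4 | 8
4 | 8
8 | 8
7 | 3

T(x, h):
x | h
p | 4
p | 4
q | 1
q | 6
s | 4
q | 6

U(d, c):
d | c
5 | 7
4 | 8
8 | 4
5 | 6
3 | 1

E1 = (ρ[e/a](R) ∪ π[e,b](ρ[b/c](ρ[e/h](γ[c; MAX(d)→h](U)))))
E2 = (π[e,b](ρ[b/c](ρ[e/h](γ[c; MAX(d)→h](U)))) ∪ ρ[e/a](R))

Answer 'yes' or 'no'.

E1 row counts bottom-up:
  R → 5
  ρ[e/a](R) → 5
  U → 5
  γ[c; MAX(d)→h](U) → 5
  ρ[e/h](γ[c; MAX(d)→h](U)) → 5
  ρ[b/c](ρ[e/h](γ[c; MAX(d)→h](U))) → 5
  π[e,b](ρ[b/c](ρ[e/h](γ[c; MAX(d)→h](U)))) → 5
  (ρ[e/a](R) ∪ π[e,b](ρ[b/c](ρ[e/h](γ[c; MAX(d)→h](U))))) → 10
E2 row counts bottom-up:
  U → 5
  γ[c; MAX(d)→h](U) → 5
  ρ[e/h](γ[c; MAX(d)→h](U)) → 5
  ρ[b/c](ρ[e/h](γ[c; MAX(d)→h](U))) → 5
  π[e,b](ρ[b/c](ρ[e/h](γ[c; MAX(d)→h](U)))) → 5
  R → 5
  ρ[e/a](R) → 5
  (π[e,b](ρ[b/c](ρ[e/h](γ[c; MAX(d)→h](U)))) ∪ ρ[e/a](R)) → 10

E1 and E2 produce the same multiset:
e | b
3 | 1
4 | 8
4 | 8
4 | 8
5 | 6
5 | 7
7 | 3
8 | 4
8 | 6
8 | 8

yes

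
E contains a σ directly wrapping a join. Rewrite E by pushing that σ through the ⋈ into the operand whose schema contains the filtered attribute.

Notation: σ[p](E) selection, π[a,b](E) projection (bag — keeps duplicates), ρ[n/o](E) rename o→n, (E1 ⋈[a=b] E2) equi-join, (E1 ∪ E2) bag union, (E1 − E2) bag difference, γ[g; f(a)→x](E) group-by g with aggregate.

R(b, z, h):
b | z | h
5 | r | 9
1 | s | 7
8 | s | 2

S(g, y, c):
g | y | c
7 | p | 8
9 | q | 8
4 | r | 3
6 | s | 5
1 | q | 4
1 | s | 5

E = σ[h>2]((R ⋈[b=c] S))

σ filters on h, owned by the left side.
E' = (σ[h>2](R) ⋈[b=c] S)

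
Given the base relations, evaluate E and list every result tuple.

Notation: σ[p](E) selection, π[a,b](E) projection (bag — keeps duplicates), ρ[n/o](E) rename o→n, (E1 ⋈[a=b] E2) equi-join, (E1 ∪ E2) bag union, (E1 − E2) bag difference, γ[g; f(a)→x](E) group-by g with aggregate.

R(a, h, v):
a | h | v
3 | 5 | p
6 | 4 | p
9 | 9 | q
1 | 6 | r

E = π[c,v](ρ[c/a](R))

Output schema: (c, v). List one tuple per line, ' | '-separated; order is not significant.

Per-node cardinality:
  R → 4
  ρ[c/a](R) → 4
  π[c,v](ρ[c/a](R)) → 4

== RESULT ==
c | v
1 | r
3 | p
6 | p
9 | q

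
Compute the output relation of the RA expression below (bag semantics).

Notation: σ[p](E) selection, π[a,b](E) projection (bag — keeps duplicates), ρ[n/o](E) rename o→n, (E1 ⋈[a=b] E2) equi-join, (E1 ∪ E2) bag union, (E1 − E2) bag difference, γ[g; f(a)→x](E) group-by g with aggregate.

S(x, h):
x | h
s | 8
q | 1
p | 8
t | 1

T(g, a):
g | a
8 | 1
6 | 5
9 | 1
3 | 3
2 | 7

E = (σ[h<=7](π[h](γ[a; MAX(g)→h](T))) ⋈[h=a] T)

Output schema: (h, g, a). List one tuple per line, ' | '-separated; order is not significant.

Row counts bottom-up:
  T → 5
  γ[a; MAX(g)→h](T) → 4
  π[h](γ[a; MAX(g)→h](T)) → 4
  σ[h<=7](π[h](γ[a; MAX(g)→h](T))) → 3
  T → 5
  (σ[h<=7](π[h](γ[a; MAX(g)→h](T))) ⋈[h=a] T) → 1

== RESULT ==
h | g | a
3 | 3 | 3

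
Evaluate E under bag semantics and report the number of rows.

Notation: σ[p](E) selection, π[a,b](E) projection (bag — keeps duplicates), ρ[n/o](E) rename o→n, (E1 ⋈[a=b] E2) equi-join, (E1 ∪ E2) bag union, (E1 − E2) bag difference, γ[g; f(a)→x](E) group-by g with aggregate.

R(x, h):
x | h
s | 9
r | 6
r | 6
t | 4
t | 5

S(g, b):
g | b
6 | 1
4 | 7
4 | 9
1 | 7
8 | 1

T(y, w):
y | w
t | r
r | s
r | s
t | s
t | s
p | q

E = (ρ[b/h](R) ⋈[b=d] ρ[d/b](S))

Row counts bottom-up:
  R → 5
  ρ[b/h](R) → 5
  S → 5
  ρ[d/b](S) → 5
  (ρ[b/h](R) ⋈[b=d] ρ[d/b](S)) → 1

|E| = 1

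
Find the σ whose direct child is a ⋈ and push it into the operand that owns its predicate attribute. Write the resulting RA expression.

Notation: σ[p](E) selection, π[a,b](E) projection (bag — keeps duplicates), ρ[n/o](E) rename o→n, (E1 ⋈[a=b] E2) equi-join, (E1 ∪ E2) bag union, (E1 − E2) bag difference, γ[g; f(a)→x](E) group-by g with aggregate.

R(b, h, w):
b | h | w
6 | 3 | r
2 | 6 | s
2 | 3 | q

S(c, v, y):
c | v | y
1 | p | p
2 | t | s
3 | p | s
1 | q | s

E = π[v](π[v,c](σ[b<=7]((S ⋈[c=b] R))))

σ filters on b, owned by the right side.
E' = π[v](π[v,c]((S ⋈[c=b] σ[b<=7](R))))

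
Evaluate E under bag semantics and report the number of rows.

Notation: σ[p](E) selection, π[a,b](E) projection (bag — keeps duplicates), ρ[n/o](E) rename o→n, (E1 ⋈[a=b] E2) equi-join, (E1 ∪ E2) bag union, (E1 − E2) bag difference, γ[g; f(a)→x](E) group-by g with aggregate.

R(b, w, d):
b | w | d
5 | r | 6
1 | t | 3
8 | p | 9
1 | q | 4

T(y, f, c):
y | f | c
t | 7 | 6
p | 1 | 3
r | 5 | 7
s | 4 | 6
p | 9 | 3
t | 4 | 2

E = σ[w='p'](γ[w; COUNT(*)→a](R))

Stepwise |·|:
  R → 4
  γ[w; COUNT(*)→a](R) → 4
  σ[w='p'](γ[w; COUNT(*)→a](R)) → 1

|E| = 1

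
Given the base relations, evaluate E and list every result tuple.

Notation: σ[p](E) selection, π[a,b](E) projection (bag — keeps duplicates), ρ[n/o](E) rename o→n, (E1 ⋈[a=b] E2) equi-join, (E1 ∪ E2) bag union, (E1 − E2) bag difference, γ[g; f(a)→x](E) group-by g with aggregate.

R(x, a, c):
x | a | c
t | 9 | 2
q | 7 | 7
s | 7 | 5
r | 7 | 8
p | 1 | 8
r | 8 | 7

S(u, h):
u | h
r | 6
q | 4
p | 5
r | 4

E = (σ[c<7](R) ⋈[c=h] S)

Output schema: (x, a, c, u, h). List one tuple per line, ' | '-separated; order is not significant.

Stepwise |·|:
  R → 6
  σ[c<7](R) → 2
  S → 4
  (σ[c<7](R) ⋈[c=h] S) → 1

== RESULT ==
x | a | c | u | h
s | 7 | 5 | p | 5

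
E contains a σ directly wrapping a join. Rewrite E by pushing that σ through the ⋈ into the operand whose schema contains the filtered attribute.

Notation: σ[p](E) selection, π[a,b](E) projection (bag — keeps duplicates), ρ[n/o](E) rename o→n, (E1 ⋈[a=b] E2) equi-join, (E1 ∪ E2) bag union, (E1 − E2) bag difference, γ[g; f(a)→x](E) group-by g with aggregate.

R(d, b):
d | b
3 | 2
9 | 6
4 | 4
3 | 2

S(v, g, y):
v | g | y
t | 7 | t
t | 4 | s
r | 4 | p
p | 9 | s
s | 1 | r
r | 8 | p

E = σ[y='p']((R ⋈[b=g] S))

σ filters on y, owned by the right side.
E' = (R ⋈[b=g] σ[y='p'](S))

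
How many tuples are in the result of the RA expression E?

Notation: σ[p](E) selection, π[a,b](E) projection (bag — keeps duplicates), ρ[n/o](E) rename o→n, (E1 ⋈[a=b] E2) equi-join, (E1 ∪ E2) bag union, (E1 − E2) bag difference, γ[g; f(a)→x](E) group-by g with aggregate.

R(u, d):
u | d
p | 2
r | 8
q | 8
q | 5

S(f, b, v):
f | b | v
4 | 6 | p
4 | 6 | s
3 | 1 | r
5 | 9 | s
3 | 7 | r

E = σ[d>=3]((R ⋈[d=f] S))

Row counts bottom-up:
  R → 4
  S → 5
  (R ⋈[d=f] S) → 1
  σ[d>=3]((R ⋈[d=f] S)) → 1

|E| = 1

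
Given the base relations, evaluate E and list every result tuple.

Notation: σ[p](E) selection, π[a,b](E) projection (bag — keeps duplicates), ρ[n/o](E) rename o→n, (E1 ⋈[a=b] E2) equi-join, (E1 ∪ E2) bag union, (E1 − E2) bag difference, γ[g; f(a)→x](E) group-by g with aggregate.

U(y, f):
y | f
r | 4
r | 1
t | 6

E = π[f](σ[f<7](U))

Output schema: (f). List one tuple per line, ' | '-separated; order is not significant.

Stepwise |·|:
  U → 3
  σ[f<7](U) → 3
  π[f](σ[f<7](U)) → 3

== RESULT ==
f
1
4
6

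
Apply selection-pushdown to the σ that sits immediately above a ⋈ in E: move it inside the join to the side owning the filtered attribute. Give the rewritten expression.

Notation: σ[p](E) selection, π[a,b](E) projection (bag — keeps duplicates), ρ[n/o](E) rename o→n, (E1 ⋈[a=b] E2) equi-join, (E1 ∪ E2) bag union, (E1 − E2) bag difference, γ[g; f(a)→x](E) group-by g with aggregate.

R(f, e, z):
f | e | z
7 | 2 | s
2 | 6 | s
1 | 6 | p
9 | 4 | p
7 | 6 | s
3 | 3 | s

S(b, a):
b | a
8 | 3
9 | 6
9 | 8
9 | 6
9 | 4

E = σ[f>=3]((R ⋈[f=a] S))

σ filters on f, owned by the left side.
E' = (σ[f>=3](R) ⋈[f=a] S)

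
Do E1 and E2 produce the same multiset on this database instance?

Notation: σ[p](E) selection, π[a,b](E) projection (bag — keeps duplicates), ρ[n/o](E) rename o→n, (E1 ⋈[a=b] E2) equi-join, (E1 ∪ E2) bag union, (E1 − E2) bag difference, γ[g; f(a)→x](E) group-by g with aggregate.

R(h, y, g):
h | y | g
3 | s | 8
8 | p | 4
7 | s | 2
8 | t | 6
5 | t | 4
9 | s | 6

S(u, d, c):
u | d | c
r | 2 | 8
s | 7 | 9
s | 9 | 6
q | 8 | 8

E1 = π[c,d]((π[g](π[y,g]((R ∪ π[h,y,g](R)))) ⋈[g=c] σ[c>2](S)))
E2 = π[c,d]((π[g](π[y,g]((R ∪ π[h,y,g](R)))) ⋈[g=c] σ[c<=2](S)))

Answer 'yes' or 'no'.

E1 row counts bottom-up:
  R → 6
  R → 6
  π[h,y,g](R) → 6
  (R ∪ π[h,y,g](R)) → 12
  π[y,g]((R ∪ π[h,y,g](R))) → 12
  π[g](π[y,g]((R ∪ π[h,y,g](R)))) → 12
  S → 4
  σ[c>2](S) → 4
  (π[g](π[y,g]((R ∪ π[h,y,g](R)))) ⋈[g=c] σ[c>2](S)) → 8
  π[c,d]((π[g](π[y,g]((R ∪ π[h,y,g](R)))) ⋈[g=c] σ[c>2](S))) → 8
E2 row counts bottom-up:
  R → 6
  R → 6
  π[h,y,g](R) → 6
  (R ∪ π[h,y,g](R)) → 12
  π[y,g]((R ∪ π[h,y,g](R))) → 12
  π[g](π[y,g]((R ∪ π[h,y,g](R)))) → 12
  S → 4
  σ[c<=2](S) → 0
  (π[g](π[y,g]((R ∪ π[h,y,g](R)))) ⋈[g=c] σ[c<=2](S)) → 0
  π[c,d]((π[g](π[y,g]((R ∪ π[h,y,g](R)))) ⋈[g=c] σ[c<=2](S))) → 0

E1 result:
c | d
6 | 9
6 | 9
6 | 9
6 | 9
8 | 2
8 | 2
8 | 8
8 | 8
E2 result:
c | d
(0 rows)
Witness: (8, 8) appears 2× in E1 but 0× in E2.

no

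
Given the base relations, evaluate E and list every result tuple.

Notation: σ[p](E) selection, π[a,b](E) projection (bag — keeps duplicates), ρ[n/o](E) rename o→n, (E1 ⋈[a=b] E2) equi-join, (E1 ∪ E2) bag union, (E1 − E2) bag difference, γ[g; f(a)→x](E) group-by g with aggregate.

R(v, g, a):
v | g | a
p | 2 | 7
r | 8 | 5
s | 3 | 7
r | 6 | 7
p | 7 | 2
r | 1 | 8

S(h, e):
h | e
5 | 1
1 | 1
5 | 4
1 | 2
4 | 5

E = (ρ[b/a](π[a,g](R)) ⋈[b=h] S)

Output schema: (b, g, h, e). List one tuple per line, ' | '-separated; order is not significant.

Row counts bottom-up:
  R → 6
  π[a,g](R) → 6
  ρ[b/a](π[a,g](R)) → 6
  S → 5
  (ρ[b/a](π[a,g](R)) ⋈[b=h] S) → 2

== RESULT ==
b | g | h | e
5 | 8 | 5 | 1
5 | 8 | 5 | 4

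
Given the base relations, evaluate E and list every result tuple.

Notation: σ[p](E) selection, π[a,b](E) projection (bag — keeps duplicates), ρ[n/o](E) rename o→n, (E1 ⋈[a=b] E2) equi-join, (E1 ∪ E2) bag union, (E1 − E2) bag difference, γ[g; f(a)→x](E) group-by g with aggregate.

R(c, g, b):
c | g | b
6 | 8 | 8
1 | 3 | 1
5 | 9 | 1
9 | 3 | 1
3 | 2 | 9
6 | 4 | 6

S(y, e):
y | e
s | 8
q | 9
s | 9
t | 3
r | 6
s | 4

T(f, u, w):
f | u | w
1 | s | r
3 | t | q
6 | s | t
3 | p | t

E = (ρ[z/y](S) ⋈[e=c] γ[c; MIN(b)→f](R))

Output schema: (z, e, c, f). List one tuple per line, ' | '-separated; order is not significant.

Row counts bottom-up:
  S → 6
  ρ[z/y](S) → 6
  R → 6
  γ[c; MIN(b)→f](R) → 5
  (ρ[z/y](S) ⋈[e=c] γ[c; MIN(b)→f](R)) → 4

== RESULT ==
z | e | c | f
q | 9 | 9 | 1
r | 6 | 6 | 6
s | 9 | 9 | 1
t | 3 | 3 | 9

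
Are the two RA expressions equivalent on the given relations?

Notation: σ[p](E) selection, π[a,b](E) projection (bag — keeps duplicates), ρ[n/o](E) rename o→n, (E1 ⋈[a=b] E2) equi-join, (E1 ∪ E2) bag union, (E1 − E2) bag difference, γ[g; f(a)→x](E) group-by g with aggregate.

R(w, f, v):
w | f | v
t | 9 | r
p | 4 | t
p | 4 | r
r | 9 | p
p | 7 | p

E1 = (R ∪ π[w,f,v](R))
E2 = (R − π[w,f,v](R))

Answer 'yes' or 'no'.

E1 row counts bottom-up:
  R → 5
  R → 5
  π[w,f,v](R) → 5
  (R ∪ π[w,f,v](R)) → 10
E2 row counts bottom-up:
  R → 5
  R → 5
  π[w,f,v](R) → 5
  (R − π[w,f,v](R)) → 0

E1 result:
w | f | v
p | 4 | r
p | 4 | r
p | 4 | t
p | 4 | t
p | 7 | p
p | 7 | p
r | 9 | p
r | 9 | p
t | 9 | r
t | 9 | r
E2 result:
w | f | v
(0 rows)
Witness: ('r', 9, 'p') appears 2× in E1 but 0× in E2.

no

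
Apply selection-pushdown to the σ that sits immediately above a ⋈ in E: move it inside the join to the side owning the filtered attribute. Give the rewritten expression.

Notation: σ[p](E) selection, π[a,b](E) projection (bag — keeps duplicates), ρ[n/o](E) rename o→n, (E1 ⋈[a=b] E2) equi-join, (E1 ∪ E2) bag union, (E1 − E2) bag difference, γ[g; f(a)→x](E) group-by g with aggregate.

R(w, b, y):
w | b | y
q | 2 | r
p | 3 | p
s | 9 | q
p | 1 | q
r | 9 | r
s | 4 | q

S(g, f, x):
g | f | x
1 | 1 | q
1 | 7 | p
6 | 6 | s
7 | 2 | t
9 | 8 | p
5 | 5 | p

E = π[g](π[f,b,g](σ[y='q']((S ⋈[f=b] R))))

σ filters on y, owned by the right side.
E' = π[g](π[f,b,g]((S ⋈[f=b] σ[y='q'](R))))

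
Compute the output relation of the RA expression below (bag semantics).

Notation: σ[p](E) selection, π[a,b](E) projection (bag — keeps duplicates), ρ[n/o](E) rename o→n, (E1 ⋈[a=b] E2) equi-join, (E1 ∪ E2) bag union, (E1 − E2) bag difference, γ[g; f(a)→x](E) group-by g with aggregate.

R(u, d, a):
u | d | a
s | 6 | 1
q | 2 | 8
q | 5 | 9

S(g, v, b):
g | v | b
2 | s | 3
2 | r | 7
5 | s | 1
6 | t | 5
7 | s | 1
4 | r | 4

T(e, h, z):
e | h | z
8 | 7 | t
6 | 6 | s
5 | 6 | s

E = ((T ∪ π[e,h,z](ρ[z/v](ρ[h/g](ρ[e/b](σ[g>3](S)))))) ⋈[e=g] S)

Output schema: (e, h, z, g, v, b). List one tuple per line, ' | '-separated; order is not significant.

Subexpression sizes:
  T → 3
  S → 6
  σ[g>3](S) → 4
  ρ[e/b](σ[g>3](S)) → 4
  ρ[h/g](ρ[e/b](σ[g>3](S))) → 4
  ρ[z/v](ρ[h/g](ρ[e/b](σ[g>3](S)))) → 4
  π[e,h,z](ρ[z/v](ρ[h/g](ρ[e/b](σ[g>3](S))))) → 4
  (T ∪ π[e,h,z](ρ[z/v](ρ[h/g](ρ[e/b](σ[g>3](S)))))) → 7
  S → 6
  ((T ∪ π[e,h,z](ρ[z/v](ρ[h/g](ρ[e/b](σ[g>3](S)))))) ⋈[e=g] S) → 4

== RESULT ==
e | h | z | g | v | b
4 | 4 | r | 4 | r | 4
5 | 6 | s | 5 | s | 1
5 | 6 | t | 5 | s | 1
6 | 6 | s | 6 | t | 5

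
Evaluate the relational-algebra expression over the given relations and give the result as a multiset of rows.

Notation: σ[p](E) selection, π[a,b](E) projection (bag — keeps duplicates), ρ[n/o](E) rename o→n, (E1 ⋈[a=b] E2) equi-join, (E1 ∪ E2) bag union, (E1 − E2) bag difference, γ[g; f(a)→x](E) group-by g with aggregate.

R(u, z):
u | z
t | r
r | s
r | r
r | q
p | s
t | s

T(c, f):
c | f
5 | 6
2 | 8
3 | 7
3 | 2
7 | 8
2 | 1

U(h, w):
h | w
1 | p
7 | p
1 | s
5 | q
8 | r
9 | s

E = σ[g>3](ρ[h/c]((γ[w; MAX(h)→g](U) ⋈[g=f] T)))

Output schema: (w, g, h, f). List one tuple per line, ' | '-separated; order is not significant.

Subexpression sizes:
  U → 6
  γ[w; MAX(h)→g](U) → 4
  T → 6
  (γ[w; MAX(h)→g](U) ⋈[g=f] T) → 3
  ρ[h/c]((γ[w; MAX(h)→g](U) ⋈[g=f] T)) → 3
  σ[g>3](ρ[h/c]((γ[w; MAX(h)→g](U) ⋈[g=f] T))) → 3

== RESULT ==
w | g | h | f
p | 7 | 3 | 7
r | 8 | 2 | 8
r | 8 | 7 | 8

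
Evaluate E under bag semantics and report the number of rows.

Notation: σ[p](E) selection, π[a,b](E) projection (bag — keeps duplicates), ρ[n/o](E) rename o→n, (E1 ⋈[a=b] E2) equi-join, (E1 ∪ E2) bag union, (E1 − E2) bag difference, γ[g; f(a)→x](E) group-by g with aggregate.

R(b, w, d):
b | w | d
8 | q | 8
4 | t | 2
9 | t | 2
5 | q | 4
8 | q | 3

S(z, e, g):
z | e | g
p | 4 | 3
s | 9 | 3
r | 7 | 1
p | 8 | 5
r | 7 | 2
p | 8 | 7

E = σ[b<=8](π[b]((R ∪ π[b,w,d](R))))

Row counts bottom-up:
  R → 5
  R → 5
  π[b,w,d](R) → 5
  (R ∪ π[b,w,d](R)) → 10
  π[b]((R ∪ π[b,w,d](R))) → 10
  σ[b<=8](π[b]((R ∪ π[b,w,d](R)))) → 8

|E| = 8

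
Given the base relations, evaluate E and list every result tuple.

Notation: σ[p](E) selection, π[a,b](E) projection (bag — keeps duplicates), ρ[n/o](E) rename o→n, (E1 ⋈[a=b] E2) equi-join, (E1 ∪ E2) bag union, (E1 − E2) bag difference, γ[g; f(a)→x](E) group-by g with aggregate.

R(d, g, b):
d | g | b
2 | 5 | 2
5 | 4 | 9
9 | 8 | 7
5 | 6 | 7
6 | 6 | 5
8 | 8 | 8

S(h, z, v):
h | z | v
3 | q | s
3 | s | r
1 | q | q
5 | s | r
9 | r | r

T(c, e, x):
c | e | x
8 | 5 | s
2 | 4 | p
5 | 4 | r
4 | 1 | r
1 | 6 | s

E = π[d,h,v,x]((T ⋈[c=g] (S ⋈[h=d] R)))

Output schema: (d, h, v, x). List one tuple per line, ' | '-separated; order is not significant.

Row counts bottom-up:
  T → 5
  S → 5
  R → 6
  (S ⋈[h=d] R) → 3
  (T ⋈[c=g] (S ⋈[h=d] R)) → 2
  π[d,h,v,x]((T ⋈[c=g] (S ⋈[h=d] R))) → 2

== RESULT ==
d | h | v | x
5 | 5 | r | r
9 | 9 | r | s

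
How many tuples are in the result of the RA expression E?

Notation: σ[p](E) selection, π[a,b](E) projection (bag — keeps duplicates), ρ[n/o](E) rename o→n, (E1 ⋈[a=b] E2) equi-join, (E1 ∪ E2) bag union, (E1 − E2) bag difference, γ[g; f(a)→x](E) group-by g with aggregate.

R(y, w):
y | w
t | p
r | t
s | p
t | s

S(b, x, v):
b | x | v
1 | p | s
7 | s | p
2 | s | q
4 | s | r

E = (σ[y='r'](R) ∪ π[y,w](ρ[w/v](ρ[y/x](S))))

Stepwise |·|:
  R → 4
  σ[y='r'](R) → 1
  S → 4
  ρ[y/x](S) → 4
  ρ[w/v](ρ[y/x](S)) → 4
  π[y,w](ρ[w/v](ρ[y/x](S))) → 4
  (σ[y='r'](R) ∪ π[y,w](ρ[w/v](ρ[y/x](S)))) → 5

|E| = 5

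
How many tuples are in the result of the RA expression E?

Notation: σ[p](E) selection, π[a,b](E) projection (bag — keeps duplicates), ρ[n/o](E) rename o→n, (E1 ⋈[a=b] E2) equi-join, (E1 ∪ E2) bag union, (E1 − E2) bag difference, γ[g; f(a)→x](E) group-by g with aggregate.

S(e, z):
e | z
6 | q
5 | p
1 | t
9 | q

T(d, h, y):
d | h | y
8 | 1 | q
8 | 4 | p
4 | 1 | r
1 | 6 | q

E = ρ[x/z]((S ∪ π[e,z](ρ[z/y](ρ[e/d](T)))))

Subexpression sizes:
  S → 4
  T → 4
  ρ[e/d](T) → 4
  ρ[z/y](ρ[e/d](T)) → 4
  π[e,z](ρ[z/y](ρ[e/d](T))) → 4
  (S ∪ π[e,z](ρ[z/y](ρ[e/d](T)))) → 8
  ρ[x/z]((S ∪ π[e,z](ρ[z/y](ρ[e/d](T))))) → 8

|E| = 8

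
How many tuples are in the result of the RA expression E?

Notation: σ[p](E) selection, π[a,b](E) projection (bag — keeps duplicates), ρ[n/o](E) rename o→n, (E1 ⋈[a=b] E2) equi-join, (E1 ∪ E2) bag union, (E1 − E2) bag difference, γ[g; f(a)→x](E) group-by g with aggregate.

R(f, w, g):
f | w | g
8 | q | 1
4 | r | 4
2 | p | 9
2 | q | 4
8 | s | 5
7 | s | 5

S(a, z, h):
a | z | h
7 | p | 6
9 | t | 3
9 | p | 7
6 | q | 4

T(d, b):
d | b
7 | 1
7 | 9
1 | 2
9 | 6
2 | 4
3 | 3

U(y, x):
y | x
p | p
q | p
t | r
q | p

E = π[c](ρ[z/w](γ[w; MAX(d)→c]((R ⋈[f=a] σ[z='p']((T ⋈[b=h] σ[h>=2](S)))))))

Stepwise |·|:
  R → 6
  T → 6
  S → 4
  σ[h>=2](S) → 4
  (T ⋈[b=h] σ[h>=2](S)) → 3
  σ[z='p']((T ⋈[b=h] σ[h>=2](S))) → 1
  (R ⋈[f=a] σ[z='p']((T ⋈[b=h] σ[h>=2](S)))) → 1
  γ[w; MAX(d)→c]((R ⋈[f=a] σ[z='p']((T ⋈[b=h] σ[h>=2](S))))) → 1
  ρ[z/w](γ[w; MAX(d)→c]((R ⋈[f=a] σ[z='p']((T ⋈[b=h] σ[h>=2](S)))))) → 1
  π[c](ρ[z/w](γ[w; MAX(d)→c]((R ⋈[f=a] σ[z='p']((T ⋈[b=h] σ[h>=2](S))))))) → 1

|E| = 1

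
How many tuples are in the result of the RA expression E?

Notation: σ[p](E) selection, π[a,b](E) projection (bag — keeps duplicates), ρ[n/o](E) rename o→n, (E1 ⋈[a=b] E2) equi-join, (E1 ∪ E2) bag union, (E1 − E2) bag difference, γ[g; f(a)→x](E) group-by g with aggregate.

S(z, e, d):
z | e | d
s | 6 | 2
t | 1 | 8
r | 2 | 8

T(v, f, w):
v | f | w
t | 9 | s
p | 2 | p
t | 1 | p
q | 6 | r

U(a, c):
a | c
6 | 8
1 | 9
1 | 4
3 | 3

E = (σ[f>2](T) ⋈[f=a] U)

Row counts bottom-up:
  T → 4
  σ[f>2](T) → 2
  U → 4
  (σ[f>2](T) ⋈[f=a] U) → 1

|E| = 1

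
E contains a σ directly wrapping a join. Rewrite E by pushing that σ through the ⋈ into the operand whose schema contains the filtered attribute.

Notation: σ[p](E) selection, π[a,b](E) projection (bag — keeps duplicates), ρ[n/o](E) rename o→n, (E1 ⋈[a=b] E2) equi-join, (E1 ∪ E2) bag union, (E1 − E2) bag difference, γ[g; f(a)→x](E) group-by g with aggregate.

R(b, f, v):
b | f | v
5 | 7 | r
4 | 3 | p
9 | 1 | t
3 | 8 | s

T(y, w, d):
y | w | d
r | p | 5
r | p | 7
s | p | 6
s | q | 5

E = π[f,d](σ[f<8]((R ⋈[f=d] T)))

σ filters on f, owned by the left side.
E' = π[f,d]((σ[f<8](R) ⋈[f=d] T))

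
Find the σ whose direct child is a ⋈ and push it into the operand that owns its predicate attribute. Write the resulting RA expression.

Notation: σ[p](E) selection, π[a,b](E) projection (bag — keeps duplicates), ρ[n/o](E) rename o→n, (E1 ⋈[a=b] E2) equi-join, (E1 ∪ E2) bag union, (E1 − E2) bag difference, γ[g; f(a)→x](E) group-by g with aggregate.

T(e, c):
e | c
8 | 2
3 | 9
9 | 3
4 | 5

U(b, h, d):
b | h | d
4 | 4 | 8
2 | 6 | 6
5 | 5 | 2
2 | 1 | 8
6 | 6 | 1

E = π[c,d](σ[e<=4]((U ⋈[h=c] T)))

σ filters on e, owned by the right side.
E' = π[c,d]((U ⋈[h=c] σ[e<=4](T)))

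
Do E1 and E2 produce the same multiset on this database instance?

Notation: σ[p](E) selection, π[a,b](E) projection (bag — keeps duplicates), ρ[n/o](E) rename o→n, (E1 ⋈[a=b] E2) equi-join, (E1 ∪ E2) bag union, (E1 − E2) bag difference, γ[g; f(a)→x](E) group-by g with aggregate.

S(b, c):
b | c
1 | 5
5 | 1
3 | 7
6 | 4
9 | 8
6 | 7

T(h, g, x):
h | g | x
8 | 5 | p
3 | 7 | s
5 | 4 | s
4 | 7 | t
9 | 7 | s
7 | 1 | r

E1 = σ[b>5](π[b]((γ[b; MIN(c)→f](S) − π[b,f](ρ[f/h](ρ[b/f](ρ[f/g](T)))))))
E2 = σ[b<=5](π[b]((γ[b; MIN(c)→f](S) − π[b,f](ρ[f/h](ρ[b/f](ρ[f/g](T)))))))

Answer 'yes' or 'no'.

E1 row counts bottom-up:
  S → 6
  γ[b; MIN(c)→f](S) → 5
  T → 6
  ρ[f/g](T) → 6
  ρ[b/f](ρ[f/g](T)) → 6
  ρ[f/h](ρ[b/f](ρ[f/g](T))) → 6
  π[b,f](ρ[f/h](ρ[b/f](ρ[f/g](T)))) → 6
  (γ[b; MIN(c)→f](S) − π[b,f](ρ[f/h](ρ[b/f](ρ[f/g](T))))) → 5
  π[b]((γ[b; MIN(c)→f](S) − π[b,f](ρ[f/h](ρ[b/f](ρ[f/g](T)))))) → 5
  σ[b>5](π[b]((γ[b; MIN(c)→f](S) − π[b,f](ρ[f/h](ρ[b/f](ρ[f/g](T))))))) → 2
E2 row counts bottom-up:
  S → 6
  γ[b; MIN(c)→f](S) → 5
  T → 6
  ρ[f/g](T) → 6
  ρ[b/f](ρ[f/g](T)) → 6
  ρ[f/h](ρ[b/f](ρ[f/g](T))) → 6
  π[b,f](ρ[f/h](ρ[b/f](ρ[f/g](T)))) → 6
  (γ[b; MIN(c)→f](S) − π[b,f](ρ[f/h](ρ[b/f](ρ[f/g](T))))) → 5
  π[b]((γ[b; MIN(c)→f](S) − π[b,f](ρ[f/h](ρ[b/f](ρ[f/g](T)))))) → 5
  σ[b<=5](π[b]((γ[b; MIN(c)→f](S) − π[b,f](ρ[f/h](ρ[b/f](ρ[f/g](T))))))) → 3

E1 result:
b
6
9
E2 result:
b
1
3
5
Witness: (6,) appears 1× in E1 but 0× in E2.

no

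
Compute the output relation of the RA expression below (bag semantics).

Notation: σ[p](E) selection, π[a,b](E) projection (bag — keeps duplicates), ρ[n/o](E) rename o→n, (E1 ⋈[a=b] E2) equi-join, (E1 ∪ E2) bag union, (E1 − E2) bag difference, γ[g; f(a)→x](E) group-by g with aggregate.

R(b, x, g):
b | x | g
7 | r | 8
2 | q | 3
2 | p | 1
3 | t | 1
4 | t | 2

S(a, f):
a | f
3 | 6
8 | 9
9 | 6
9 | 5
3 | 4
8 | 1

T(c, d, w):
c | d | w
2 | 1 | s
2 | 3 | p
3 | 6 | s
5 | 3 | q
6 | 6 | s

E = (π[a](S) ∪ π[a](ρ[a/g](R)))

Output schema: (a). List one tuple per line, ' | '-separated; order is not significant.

Per-node cardinality:
  S → 6
  π[a](S) → 6
  R → 5
  ρ[a/g](R) → 5
  π[a](ρ[a/g](R)) → 5
  (π[a](S) ∪ π[a](ρ[a/g](R))) → 11

== RESULT ==
a
1
1
2
3
3
3
8
8
8
9
9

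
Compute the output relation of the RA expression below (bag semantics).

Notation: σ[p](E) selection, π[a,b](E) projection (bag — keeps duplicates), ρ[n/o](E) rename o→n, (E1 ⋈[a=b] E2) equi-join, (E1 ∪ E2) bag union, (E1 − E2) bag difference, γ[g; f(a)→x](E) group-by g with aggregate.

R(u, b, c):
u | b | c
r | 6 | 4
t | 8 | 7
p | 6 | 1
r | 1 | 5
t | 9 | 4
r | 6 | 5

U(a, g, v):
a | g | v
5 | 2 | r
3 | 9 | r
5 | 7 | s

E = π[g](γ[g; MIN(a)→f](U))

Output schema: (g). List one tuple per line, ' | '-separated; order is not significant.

Subexpression sizes:
  U → 3
  γ[g; MIN(a)→f](U) → 3
  π[g](γ[g; MIN(a)→f](U)) → 3

== RESULT ==
g
2
7
9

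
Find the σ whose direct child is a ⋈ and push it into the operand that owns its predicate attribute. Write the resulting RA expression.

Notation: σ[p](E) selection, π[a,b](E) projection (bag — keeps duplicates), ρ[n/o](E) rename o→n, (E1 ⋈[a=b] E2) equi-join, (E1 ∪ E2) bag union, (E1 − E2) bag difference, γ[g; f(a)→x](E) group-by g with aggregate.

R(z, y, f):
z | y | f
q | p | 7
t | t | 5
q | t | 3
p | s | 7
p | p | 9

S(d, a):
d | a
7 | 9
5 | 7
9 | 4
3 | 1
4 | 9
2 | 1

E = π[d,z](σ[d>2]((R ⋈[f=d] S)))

σ filters on d, owned by the right side.
E' = π[d,z]((R ⋈[f=d] σ[d>2](S)))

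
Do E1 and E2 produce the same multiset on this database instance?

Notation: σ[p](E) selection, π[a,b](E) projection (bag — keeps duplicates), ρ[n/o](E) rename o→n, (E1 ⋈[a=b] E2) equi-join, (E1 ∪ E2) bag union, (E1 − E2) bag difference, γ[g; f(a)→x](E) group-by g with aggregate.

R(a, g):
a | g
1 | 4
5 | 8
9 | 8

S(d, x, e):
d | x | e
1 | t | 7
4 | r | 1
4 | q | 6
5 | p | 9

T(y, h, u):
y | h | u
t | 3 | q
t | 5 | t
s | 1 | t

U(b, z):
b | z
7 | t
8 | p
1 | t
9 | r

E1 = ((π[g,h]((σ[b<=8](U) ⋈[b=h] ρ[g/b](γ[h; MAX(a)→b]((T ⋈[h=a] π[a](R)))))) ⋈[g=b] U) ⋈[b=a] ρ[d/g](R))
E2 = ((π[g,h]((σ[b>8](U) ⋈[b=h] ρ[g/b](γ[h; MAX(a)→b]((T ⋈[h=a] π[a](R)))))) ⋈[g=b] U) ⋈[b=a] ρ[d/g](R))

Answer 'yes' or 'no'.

E1 per-node cardinality:
  U → 4
  σ[b<=8](U) → 3
  T → 3
  R → 3
  π[a](R) → 3
  (T ⋈[h=a] π[a](R)) → 2
  γ[h; MAX(a)→b]((T ⋈[h=a] π[a](R))) → 2
  ρ[g/b](γ[h; MAX(a)→b]((T ⋈[h=a] π[a](R)))) → 2
  (σ[b<=8](U) ⋈[b=h] ρ[g/b](γ[h; MAX(a)→b]((T ⋈[h=a] π[a](R))))) → 1
  π[g,h]((σ[b<=8](U) ⋈[b=h] ρ[g/b](γ[h; MAX(a)→b]((T ⋈[h=a] π[a](R)))))) → 1
  U → 4
  (π[g,h]((σ[b<=8](U) ⋈[b=h] ρ[g/b](γ[h; MAX(a)→b]((T ⋈[h=a] π[a](R)))))) ⋈[g=b] U) → 1
  R → 3
  ρ[d/g](R) → 3
  ((π[g,h]((σ[b<=8](U) ⋈[b=h] ρ[g/b](γ[h; MAX(a)→b]((T ⋈[h=a] π[a](R)))))) ⋈[g=b] U) ⋈[b=a] ρ[d/g](R)) → 1
E2 per-node cardinality:
  U → 4
  σ[b>8](U) → 1
  T → 3
  R → 3
  π[a](R) → 3
  (T ⋈[h=a] π[a](R)) → 2
  γ[h; MAX(a)→b]((T ⋈[h=a] π[a](R))) → 2
  ρ[g/b](γ[h; MAX(a)→b]((T ⋈[h=a] π[a](R)))) → 2
  (σ[b>8](U) ⋈[b=h] ρ[g/b](γ[h; MAX(a)→b]((T ⋈[h=a] π[a](R))))) → 0
  π[g,h]((σ[b>8](U) ⋈[b=h] ρ[g/b](γ[h; MAX(a)→b]((T ⋈[h=a] π[a](R)))))) → 0
  U → 4
  (π[g,h]((σ[b>8](U) ⋈[b=h] ρ[g/b](γ[h; MAX(a)→b]((T ⋈[h=a] π[a](R)))))) ⋈[g=b] U) → 0
  R → 3
  ρ[d/g](R) → 3
  ((π[g,h]((σ[b>8](U) ⋈[b=h] ρ[g/b](γ[h; MAX(a)→b]((T ⋈[h=a] π[a](R)))))) ⋈[g=b] U) ⋈[b=a] ρ[d/g](R)) → 0

E1 result:
g | h | b | z | a | d
1 | 1 | 1 | t | 1 | 4
E2 result:
g | h | b | z | a | d
(0 rows)
Witness: (1, 1, 1, 't', 1, 4) appears 1× in E1 but 0× in E2.

no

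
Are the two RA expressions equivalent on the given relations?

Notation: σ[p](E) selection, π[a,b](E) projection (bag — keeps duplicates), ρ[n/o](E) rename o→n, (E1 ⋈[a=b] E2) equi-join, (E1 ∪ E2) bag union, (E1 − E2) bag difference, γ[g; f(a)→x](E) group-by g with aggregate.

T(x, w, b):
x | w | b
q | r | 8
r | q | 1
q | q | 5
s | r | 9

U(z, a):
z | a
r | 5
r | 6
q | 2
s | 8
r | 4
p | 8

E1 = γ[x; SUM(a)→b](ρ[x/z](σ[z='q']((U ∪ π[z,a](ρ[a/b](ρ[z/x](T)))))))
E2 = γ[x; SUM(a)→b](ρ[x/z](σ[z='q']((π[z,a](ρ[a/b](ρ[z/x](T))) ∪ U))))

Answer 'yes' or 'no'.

E1 per-node cardinality:
  U → 6
  T → 4
  ρ[z/x](T) → 4
  ρ[a/b](ρ[z/x](T)) → 4
  π[z,a](ρ[a/b](ρ[z/x](T))) → 4
  (U ∪ π[z,a](ρ[a/b](ρ[z/x](T)))) → 10
  σ[z='q']((U ∪ π[z,a](ρ[a/b](ρ[z/x](T))))) → 3
  ρ[x/z](σ[z='q']((U ∪ π[z,a](ρ[a/b](ρ[z/x](T)))))) → 3
  γ[x; SUM(a)→b](ρ[x/z](σ[z='q']((U ∪ π[z,a](ρ[a/b](ρ[z/x](T))))))) → 1
E2 per-node cardinality:
  T → 4
  ρ[z/x](T) → 4
  ρ[a/b](ρ[z/x](T)) → 4
  π[z,a](ρ[a/b](ρ[z/x](T))) → 4
  U → 6
  (π[z,a](ρ[a/b](ρ[z/x](T))) ∪ U) → 10
  σ[z='q']((π[z,a](ρ[a/b](ρ[z/x](T))) ∪ U)) → 3
  ρ[x/z](σ[z='q']((π[z,a](ρ[a/b](ρ[z/x](T))) ∪ U))) → 3
  γ[x; SUM(a)→b](ρ[x/z](σ[z='q']((π[z,a](ρ[a/b](ρ[z/x](T))) ∪ U)))) → 1

E1 and E2 produce the same multiset:
x | b
q | 15

yes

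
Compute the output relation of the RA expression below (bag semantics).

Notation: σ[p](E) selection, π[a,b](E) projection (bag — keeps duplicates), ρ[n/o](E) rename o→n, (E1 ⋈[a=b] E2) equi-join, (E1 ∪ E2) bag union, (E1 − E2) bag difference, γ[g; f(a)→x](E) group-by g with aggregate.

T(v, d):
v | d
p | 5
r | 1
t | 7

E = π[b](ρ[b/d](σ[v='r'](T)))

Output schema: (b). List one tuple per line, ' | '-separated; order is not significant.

Row counts bottom-up:
  T → 3
  σ[v='r'](T) → 1
  ρ[b/d](σ[v='r'](T)) → 1
  π[b](ρ[b/d](σ[v='r'](T))) → 1

== RESULT ==
b
1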